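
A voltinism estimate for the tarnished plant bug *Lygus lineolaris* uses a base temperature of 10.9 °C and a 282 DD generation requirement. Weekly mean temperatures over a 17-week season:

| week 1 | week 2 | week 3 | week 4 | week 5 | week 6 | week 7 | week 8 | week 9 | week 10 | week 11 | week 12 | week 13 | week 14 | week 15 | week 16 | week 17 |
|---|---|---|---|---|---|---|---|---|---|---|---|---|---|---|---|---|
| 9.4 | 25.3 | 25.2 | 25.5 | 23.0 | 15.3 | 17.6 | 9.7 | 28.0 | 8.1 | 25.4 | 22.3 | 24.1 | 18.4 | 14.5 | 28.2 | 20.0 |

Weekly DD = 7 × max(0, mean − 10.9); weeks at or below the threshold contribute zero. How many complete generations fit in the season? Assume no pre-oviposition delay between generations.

3 generations

Weekly DD (7 × max(0, T̄ − 10.9)): 0.0, 100.8, 100.1, 102.2, 84.7, 30.8, 46.9, 0.0, 119.7, 0.0, 101.5, 79.8, 92.4, 52.5, 25.2, 121.1, 63.7.
Season total = 1121.4 DD.
Complete generations = ⌊1121.4 / 282⌋ = 3.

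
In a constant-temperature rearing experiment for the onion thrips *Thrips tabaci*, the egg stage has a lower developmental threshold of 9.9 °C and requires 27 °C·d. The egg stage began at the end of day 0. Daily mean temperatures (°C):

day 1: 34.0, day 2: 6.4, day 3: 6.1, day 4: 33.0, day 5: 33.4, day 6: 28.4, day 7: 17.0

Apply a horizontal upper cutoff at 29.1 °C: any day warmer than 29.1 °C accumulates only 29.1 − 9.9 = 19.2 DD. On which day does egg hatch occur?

day 4

Daily DD above 9.9 °C (capped at 19.2): 19.2, 0.0, 0.0, 19.2, 19.2, 18.5, 7.1.
Cumulative: 19.2, 19.2, 19.2, 38.4, 57.6, 76.1, 83.2.
The total first reaches 27 DD on day 4.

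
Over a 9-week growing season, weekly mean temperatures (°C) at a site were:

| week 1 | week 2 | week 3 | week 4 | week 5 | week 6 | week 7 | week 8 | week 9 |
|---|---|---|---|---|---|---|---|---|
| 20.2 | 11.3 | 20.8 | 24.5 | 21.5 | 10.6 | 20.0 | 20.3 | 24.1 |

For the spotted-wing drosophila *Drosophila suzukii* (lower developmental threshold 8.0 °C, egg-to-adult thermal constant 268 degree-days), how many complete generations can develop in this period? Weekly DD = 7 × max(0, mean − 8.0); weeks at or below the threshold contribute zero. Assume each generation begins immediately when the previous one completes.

2 generations

Weekly DD (7 × max(0, T̄ − 8.0)): 85.4, 23.1, 89.6, 115.5, 94.5, 18.2, 84.0, 86.1, 112.7.
Season total = 709.1 DD.
Complete generations = ⌊709.1 / 268⌋ = 2.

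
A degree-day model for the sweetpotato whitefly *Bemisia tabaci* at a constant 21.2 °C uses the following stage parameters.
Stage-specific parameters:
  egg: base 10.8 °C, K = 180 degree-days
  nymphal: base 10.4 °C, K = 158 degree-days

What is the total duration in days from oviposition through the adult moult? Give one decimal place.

egg: 180 / (21.2 − 10.8) = 180 / 10.4 = 17.308 d.
nymphal: 158 / (21.2 − 10.4) = 158 / 10.8 = 14.630 d.
Sum = 31.937 ≈ 31.9 days.

31.9 days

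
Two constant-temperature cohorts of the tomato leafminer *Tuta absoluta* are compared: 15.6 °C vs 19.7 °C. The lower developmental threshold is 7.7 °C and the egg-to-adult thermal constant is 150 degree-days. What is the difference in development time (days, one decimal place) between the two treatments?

6.5 days

At 15.6 °C: 150 / (15.6 − 7.7) = 150 / 7.9 = 18.987 d.
At 19.7 °C: 150 / (19.7 − 7.7) = 150 / 12.0 = 12.500 d.
Difference = |18.987 − 12.500| = 6.487 ≈ 6.5 days.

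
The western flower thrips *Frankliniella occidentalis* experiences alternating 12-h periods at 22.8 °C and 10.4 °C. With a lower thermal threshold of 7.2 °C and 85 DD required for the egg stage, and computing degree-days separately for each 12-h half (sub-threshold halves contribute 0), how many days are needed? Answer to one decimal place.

9.0 days

Day half: max(0, 22.8 − 7.2) × 0.5 = 15.6 × 0.5 = 7.80 DD.
Night half: max(0, 10.4 − 7.2) × 0.5 = 3.2 × 0.5 = 1.60 DD.
Per 24 h: 9.40 DD/day.
Duration = 85 / 9.40 = 9.043 ≈ 9.0 days.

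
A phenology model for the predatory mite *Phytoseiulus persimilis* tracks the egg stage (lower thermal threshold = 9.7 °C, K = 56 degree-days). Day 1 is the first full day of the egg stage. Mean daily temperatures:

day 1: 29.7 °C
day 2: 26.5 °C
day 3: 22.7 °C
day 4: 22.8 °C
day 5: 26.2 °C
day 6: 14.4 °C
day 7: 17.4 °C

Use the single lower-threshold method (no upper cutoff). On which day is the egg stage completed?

Daily DD above 9.7 °C: 20.0, 16.8, 13.0, 13.1, 16.5, 4.7, 7.7.
Cumulative: 20.0, 36.8, 49.8, 62.9, 79.4, 84.1, 91.8.
The total first reaches 56 DD on day 4.

day 4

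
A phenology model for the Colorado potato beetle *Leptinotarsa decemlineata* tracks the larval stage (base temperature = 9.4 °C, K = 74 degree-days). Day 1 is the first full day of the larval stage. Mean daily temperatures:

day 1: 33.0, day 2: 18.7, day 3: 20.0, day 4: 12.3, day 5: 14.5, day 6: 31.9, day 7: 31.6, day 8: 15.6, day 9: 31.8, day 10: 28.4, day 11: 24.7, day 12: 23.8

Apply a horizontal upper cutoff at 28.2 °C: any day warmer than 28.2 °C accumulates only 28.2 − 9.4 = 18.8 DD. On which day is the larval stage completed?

day 7

Daily DD above 9.4 °C (capped at 18.8): 18.8, 9.3, 10.6, 2.9, 5.1, 18.8, 18.8, 6.2, 18.8, 18.8, 15.3, 14.4.
Cumulative: 18.8, 28.1, 38.7, 41.6, 46.7, 65.5, 84.3, 90.5, 109.3, 128.1, 143.4, 157.8.
The total first reaches 74 DD on day 7.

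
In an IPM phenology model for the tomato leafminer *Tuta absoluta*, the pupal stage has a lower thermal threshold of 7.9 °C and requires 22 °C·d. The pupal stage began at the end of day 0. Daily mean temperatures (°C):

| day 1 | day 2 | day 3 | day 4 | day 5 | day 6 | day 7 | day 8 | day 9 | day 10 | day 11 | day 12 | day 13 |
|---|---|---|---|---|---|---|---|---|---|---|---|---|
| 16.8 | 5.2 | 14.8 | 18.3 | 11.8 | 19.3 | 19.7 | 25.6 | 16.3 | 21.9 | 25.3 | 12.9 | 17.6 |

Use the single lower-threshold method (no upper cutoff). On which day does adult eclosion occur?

day 4

Daily DD above 7.9 °C: 8.9, 0.0, 6.9, 10.4, 3.9, 11.4, 11.8, 17.7, 8.4, 14.0, 17.4, 5.0, 9.7.
Cumulative: 8.9, 8.9, 15.8, 26.2, 30.1, 41.5, 53.3, 71.0, 79.4, 93.4, 110.8, 115.8, 125.5.
The total first reaches 22 DD on day 4.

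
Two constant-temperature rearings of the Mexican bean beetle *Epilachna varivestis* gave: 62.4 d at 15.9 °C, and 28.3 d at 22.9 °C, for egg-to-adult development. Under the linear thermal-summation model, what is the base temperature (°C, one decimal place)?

10.1 °C

Under the model K = D·(T − T_b), so D₁·(T₁ − T_b) = D₂·(T₂ − T_b).
62.4·(15.9 − T_b) = 28.3·(22.9 − T_b)
T_b = (62.4·15.9 − 28.3·22.9) / (62.4 − 28.3) = 344.09 / 34.1 = 10.091 °C ≈ 10.1 °C.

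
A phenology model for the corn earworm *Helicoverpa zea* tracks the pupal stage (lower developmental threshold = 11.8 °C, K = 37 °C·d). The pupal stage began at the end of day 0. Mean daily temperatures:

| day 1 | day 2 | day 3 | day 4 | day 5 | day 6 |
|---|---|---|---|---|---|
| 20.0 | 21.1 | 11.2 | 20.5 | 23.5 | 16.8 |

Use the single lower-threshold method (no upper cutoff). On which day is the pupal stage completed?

Daily DD above 11.8 °C: 8.2, 9.3, 0.0, 8.7, 11.7, 5.0.
Cumulative: 8.2, 17.5, 17.5, 26.2, 37.9, 42.9.
The total first reaches 37 DD on day 5.

day 5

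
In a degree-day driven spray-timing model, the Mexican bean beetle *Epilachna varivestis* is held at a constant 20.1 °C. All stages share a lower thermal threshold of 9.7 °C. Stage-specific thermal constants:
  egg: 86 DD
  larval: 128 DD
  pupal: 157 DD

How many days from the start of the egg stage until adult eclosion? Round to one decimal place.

Daily accumulation at 20.1 °C = 20.1 − 9.7 = 10.4 DD/day.
Total K = 86 + 128 + 157 = 371 DD.
Total duration = 371 / 10.4 = 35.673 ≈ 35.7 days.

35.7 days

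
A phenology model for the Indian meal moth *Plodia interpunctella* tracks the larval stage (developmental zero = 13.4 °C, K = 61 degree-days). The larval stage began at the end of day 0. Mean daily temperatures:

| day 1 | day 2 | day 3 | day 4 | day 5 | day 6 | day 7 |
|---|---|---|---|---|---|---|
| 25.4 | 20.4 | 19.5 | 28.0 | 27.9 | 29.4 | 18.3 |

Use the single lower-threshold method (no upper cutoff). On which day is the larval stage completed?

day 6

Daily DD above 13.4 °C: 12.0, 7.0, 6.1, 14.6, 14.5, 16.0, 4.9.
Cumulative: 12.0, 19.0, 25.1, 39.7, 54.2, 70.2, 75.1.
The total first reaches 61 DD on day 6.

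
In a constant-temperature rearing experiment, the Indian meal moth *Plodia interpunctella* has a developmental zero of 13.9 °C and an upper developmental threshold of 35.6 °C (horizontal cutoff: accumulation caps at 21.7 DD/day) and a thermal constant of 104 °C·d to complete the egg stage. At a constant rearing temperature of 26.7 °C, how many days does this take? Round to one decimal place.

8.1 days

Daily accumulation = 26.7 − 13.9 = 12.8 DD/day.
Duration = 104 / 12.8 = 8.125 ≈ 8.1 days.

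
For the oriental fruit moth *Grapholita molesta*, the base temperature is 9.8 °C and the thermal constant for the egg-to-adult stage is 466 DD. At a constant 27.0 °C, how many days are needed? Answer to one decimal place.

Daily accumulation = 27.0 − 9.8 = 17.2 DD/day.
Duration = 466 / 17.2 = 27.093 ≈ 27.1 days.

27.1 days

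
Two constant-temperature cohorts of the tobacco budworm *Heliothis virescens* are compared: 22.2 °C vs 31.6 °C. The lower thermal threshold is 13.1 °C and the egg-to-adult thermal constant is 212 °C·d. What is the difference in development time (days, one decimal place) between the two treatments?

11.8 days

At 22.2 °C: 212 / (22.2 − 13.1) = 212 / 9.1 = 23.297 d.
At 31.6 °C: 212 / (31.6 − 13.1) = 212 / 18.5 = 11.459 d.
Difference = |23.297 − 11.459| = 11.837 ≈ 11.8 days.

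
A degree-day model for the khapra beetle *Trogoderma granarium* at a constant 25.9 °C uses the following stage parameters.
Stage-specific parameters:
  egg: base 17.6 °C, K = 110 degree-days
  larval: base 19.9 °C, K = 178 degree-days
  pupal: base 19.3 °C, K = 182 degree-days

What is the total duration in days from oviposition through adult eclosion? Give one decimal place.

egg: 110 / (25.9 − 17.6) = 110 / 8.3 = 13.253 d.
larval: 178 / (25.9 − 19.9) = 178 / 6.0 = 29.667 d.
pupal: 182 / (25.9 − 19.3) = 182 / 6.6 = 27.576 d.
Sum = 70.495 ≈ 70.5 days.

70.5 days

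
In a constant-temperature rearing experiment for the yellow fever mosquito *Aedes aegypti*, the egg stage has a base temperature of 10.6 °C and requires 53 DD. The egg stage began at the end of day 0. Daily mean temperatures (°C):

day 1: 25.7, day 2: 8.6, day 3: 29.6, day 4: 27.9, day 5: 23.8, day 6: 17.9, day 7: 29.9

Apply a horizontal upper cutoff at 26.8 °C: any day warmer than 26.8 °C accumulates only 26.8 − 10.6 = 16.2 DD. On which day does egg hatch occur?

Daily DD above 10.6 °C (capped at 16.2): 15.1, 0.0, 16.2, 16.2, 13.2, 7.3, 16.2.
Cumulative: 15.1, 15.1, 31.3, 47.5, 60.7, 68.0, 84.2.
The total first reaches 53 DD on day 5.

day 5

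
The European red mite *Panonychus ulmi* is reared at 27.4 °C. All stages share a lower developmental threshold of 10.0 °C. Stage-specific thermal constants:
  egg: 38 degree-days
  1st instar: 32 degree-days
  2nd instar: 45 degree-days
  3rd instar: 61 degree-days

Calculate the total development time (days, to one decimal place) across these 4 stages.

Daily accumulation at 27.4 °C = 27.4 − 10.0 = 17.4 DD/day.
Total K = 38 + 32 + 45 + 61 = 176 DD.
Total duration = 176 / 17.4 = 10.115 ≈ 10.1 days.

10.1 days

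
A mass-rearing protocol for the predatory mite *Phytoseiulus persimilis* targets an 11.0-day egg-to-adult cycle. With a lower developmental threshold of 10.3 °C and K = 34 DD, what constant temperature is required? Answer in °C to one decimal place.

Required daily accumulation = 34 / 11.0 = 3.091 DD/day.
T = T_base + 3.091 = 10.3 + 3.091 = 13.391 ≈ 13.4 °C.

13.4 °C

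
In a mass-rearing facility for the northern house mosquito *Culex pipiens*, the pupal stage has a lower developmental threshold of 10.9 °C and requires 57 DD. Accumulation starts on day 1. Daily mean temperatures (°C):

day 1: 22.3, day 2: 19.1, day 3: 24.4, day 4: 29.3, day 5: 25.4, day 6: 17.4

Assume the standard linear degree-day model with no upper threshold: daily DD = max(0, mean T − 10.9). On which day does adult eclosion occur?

Daily DD above 10.9 °C: 11.4, 8.2, 13.5, 18.4, 14.5, 6.5.
Cumulative: 11.4, 19.6, 33.1, 51.5, 66.0, 72.5.
The total first reaches 57 DD on day 5.

day 5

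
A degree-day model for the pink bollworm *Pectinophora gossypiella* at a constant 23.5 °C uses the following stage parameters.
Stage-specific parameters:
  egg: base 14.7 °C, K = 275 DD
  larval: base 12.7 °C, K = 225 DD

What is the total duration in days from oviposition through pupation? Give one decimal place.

52.1 days

egg: 275 / (23.5 − 14.7) = 275 / 8.8 = 31.250 d.
larval: 225 / (23.5 − 12.7) = 225 / 10.8 = 20.833 d.
Sum = 52.083 ≈ 52.1 days.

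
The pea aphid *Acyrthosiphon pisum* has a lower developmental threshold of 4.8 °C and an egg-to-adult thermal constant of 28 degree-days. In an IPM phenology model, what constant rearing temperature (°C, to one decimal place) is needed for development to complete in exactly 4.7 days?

10.8 °C

Required daily accumulation = 28 / 4.7 = 5.957 DD/day.
T = T_base + 5.957 = 4.8 + 5.957 = 10.757 ≈ 10.8 °C.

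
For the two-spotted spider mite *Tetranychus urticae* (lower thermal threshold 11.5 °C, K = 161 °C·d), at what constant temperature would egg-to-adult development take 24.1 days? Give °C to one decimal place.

18.2 °C

Required daily accumulation = 161 / 24.1 = 6.680 DD/day.
T = T_base + 6.680 = 11.5 + 6.680 = 18.180 ≈ 18.2 °C.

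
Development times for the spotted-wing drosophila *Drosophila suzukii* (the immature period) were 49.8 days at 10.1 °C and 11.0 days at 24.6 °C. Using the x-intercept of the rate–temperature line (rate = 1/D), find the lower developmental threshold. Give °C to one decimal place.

Equal thermal constants: D₁(T₁ − T_b) = D₂(T₂ − T_b).
49.8·(10.1 − T_b) = 11.0·(24.6 − T_b)
T_b = (49.8·10.1 − 11.0·24.6) / (49.8 − 11.0) = 232.38 / 38.8 = 5.989 °C ≈ 6.0 °C.

6.0 °C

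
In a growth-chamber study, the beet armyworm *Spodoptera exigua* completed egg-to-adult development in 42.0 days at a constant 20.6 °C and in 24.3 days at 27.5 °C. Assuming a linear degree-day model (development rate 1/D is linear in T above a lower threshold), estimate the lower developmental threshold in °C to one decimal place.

11.1 °C

Equal thermal constants: D₁(T₁ − T_b) = D₂(T₂ − T_b).
42.0·(20.6 − T_b) = 24.3·(27.5 − T_b)
T_b = (42.0·20.6 − 24.3·27.5) / (42.0 − 24.3) = 196.95 / 17.7 = 11.127 °C ≈ 11.1 °C.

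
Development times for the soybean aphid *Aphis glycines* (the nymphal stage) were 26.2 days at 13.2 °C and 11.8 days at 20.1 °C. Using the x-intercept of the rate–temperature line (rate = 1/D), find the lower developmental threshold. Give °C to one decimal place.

7.5 °C

Under the model K = D·(T − T_b), so D₁·(T₁ − T_b) = D₂·(T₂ − T_b).
26.2·(13.2 − T_b) = 11.8·(20.1 − T_b)
T_b = (26.2·13.2 − 11.8·20.1) / (26.2 − 11.8) = 108.66 / 14.4 = 7.546 °C ≈ 7.5 °C.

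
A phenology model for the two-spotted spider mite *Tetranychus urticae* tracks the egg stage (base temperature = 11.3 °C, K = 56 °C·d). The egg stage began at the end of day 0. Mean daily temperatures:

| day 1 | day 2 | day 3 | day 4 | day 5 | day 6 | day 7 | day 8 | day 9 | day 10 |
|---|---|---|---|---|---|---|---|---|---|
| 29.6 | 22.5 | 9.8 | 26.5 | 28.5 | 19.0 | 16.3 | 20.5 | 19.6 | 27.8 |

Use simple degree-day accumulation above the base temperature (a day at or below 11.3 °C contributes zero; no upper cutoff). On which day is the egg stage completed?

Daily DD above 11.3 °C: 18.3, 11.2, 0.0, 15.2, 17.2, 7.7, 5.0, 9.2, 8.3, 16.5.
Cumulative: 18.3, 29.5, 29.5, 44.7, 61.9, 69.6, 74.6, 83.8, 92.1, 108.6.
The total first reaches 56 DD on day 5.

day 5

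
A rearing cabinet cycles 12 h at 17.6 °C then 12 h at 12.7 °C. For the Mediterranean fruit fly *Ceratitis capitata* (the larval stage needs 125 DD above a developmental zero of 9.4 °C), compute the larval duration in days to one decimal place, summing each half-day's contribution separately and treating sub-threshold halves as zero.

Day half: max(0, 17.6 − 9.4) × 0.5 = 8.2 × 0.5 = 4.10 DD.
Night half: max(0, 12.7 − 9.4) × 0.5 = 3.3 × 0.5 = 1.65 DD.
Per 24 h: 5.75 DD/day.
Duration = 125 / 5.75 = 21.739 ≈ 21.7 days.

21.7 days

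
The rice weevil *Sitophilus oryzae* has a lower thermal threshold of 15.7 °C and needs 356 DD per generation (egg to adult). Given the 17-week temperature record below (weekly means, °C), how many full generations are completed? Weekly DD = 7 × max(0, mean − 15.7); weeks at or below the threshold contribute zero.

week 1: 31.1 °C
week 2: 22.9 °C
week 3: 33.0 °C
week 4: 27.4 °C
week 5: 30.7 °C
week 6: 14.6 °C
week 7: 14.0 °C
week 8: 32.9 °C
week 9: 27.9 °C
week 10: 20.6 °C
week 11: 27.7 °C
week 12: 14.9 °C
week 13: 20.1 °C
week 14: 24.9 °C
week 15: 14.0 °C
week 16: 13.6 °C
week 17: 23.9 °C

Weekly DD (7 × max(0, T̄ − 15.7)): 107.8, 50.4, 121.1, 81.9, 105.0, 0.0, 0.0, 120.4, 85.4, 34.3, 84.0, 0.0, 30.8, 64.4, 0.0, 0.0, 57.4.
Season total = 942.9 DD.
Complete generations = ⌊942.9 / 356⌋ = 2.

2 generations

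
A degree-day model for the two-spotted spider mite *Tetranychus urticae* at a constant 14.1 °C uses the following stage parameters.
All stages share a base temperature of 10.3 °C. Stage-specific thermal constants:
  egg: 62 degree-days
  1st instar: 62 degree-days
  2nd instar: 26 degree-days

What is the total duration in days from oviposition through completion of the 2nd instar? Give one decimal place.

39.5 days

Daily accumulation at 14.1 °C = 14.1 − 10.3 = 3.8 DD/day.
Total K = 62 + 62 + 26 = 150 DD.
Total duration = 150 / 3.8 = 39.474 ≈ 39.5 days.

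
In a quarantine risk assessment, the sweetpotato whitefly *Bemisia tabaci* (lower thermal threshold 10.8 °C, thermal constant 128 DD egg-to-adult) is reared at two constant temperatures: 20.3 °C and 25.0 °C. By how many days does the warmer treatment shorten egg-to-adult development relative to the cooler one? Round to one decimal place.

4.5 days

At 20.3 °C: 128 / (20.3 − 10.8) = 128 / 9.5 = 13.474 d.
At 25.0 °C: 128 / (25.0 − 10.8) = 128 / 14.2 = 9.014 d.
Difference = |13.474 − 9.014| = 4.460 ≈ 4.5 days.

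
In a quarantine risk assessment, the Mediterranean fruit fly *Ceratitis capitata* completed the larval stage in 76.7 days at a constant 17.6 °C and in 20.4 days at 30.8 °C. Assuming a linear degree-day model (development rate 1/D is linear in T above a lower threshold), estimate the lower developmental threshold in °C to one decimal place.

Linear rate model ⇒ the product D·(T − T_b) is constant across temperatures.
76.7·(17.6 − T_b) = 20.4·(30.8 − T_b)
T_b = (76.7·17.6 − 20.4·30.8) / (76.7 − 20.4) = 721.60 / 56.3 = 12.817 °C ≈ 12.8 °C.

12.8 °C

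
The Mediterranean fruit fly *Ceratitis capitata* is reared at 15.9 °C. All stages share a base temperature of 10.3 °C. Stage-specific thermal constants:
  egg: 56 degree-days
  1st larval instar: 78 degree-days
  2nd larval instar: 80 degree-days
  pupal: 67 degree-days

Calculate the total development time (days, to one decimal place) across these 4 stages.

50.2 days

Daily accumulation at 15.9 °C = 15.9 − 10.3 = 5.6 DD/day.
Total K = 56 + 78 + 80 + 67 = 281 DD.
Total duration = 281 / 5.6 = 50.179 ≈ 50.2 days.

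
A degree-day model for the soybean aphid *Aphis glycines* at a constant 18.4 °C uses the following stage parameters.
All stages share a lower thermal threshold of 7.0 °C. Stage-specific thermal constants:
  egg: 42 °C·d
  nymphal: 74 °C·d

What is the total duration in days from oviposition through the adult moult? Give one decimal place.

Daily accumulation at 18.4 °C = 18.4 − 7.0 = 11.4 DD/day.
Total K = 42 + 74 = 116 DD.
Total duration = 116 / 11.4 = 10.175 ≈ 10.2 days.

10.2 days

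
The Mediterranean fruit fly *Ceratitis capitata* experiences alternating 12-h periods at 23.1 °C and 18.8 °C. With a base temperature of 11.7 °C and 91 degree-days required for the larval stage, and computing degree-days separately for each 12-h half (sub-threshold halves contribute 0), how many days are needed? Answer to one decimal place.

Day half: max(0, 23.1 − 11.7) × 0.5 = 11.4 × 0.5 = 5.70 DD.
Night half: max(0, 18.8 − 11.7) × 0.5 = 7.1 × 0.5 = 3.55 DD.
Per 24 h: 9.25 DD/day.
Duration = 91 / 9.25 = 9.838 ≈ 9.8 days.

9.8 days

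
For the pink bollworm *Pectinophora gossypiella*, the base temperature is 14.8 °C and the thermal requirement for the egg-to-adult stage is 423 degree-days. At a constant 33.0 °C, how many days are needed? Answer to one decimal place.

Daily accumulation = 33.0 − 14.8 = 18.2 DD/day.
Duration = 423 / 18.2 = 23.242 ≈ 23.2 days.

23.2 days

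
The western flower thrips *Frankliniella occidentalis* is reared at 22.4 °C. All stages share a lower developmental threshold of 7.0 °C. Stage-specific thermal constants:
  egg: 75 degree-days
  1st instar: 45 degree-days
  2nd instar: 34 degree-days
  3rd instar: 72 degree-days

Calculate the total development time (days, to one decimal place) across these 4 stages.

14.7 days

Daily accumulation at 22.4 °C = 22.4 − 7.0 = 15.4 DD/day.
Total K = 75 + 45 + 34 + 72 = 226 DD.
Total duration = 226 / 15.4 = 14.675 ≈ 14.7 days.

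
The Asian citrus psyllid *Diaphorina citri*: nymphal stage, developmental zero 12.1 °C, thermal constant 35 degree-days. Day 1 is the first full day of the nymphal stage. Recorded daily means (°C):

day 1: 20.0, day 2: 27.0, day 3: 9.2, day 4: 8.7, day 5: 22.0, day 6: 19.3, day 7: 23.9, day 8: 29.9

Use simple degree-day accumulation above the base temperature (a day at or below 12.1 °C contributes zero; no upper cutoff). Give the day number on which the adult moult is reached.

Daily DD above 12.1 °C: 7.9, 14.9, 0.0, 0.0, 9.9, 7.2, 11.8, 17.8.
Cumulative: 7.9, 22.8, 22.8, 22.8, 32.7, 39.9, 51.7, 69.5.
The total first reaches 35 DD on day 6.

day 6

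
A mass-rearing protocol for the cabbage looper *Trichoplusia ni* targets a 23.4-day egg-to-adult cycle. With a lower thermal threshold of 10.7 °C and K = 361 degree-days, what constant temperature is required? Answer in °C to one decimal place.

Required daily accumulation = 361 / 23.4 = 15.427 DD/day.
T = T_base + 15.427 = 10.7 + 15.427 = 26.127 ≈ 26.1 °C.

26.1 °C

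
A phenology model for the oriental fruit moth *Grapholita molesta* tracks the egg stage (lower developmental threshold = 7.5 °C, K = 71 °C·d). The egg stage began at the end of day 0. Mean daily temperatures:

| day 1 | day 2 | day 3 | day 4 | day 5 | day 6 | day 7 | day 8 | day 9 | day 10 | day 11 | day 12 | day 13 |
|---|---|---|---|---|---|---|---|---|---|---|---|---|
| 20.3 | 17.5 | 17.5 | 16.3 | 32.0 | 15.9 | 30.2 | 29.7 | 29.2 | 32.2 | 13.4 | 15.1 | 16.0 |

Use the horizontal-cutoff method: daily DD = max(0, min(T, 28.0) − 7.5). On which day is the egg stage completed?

Daily DD above 7.5 °C (capped at 20.5): 12.8, 10.0, 10.0, 8.8, 20.5, 8.4, 20.5, 20.5, 20.5, 20.5, 5.9, 7.6, 8.5.
Cumulative: 12.8, 22.8, 32.8, 41.6, 62.1, 70.5, 91.0, 111.5, 132.0, 152.5, 158.4, 166.0, 174.5.
The total first reaches 71 DD on day 7.

day 7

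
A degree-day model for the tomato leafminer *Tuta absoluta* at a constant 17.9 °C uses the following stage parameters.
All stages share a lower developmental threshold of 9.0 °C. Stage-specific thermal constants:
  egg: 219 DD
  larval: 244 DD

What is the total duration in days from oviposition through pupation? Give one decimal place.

Daily accumulation at 17.9 °C = 17.9 − 9.0 = 8.9 DD/day.
Total K = 219 + 244 = 463 DD.
Total duration = 463 / 8.9 = 52.022 ≈ 52.0 days.

52.0 days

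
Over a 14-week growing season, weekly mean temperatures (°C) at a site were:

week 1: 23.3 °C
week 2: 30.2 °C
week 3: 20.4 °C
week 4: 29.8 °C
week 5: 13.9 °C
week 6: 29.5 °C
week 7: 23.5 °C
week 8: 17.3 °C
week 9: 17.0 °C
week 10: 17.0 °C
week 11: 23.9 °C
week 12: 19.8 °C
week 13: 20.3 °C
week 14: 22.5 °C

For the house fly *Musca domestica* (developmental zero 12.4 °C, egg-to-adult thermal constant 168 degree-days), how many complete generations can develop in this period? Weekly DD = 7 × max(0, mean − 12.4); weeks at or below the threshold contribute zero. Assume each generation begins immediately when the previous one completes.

5 generations

Weekly DD (7 × max(0, T̄ − 12.4)): 76.3, 124.6, 56.0, 121.8, 10.5, 119.7, 77.7, 34.3, 32.2, 32.2, 80.5, 51.8, 55.3, 70.7.
Season total = 943.6 DD.
Complete generations = ⌊943.6 / 168⌋ = 5.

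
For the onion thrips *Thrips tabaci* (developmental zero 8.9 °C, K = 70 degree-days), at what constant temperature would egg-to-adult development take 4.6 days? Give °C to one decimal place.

24.1 °C

Required daily accumulation = 70 / 4.6 = 15.217 DD/day.
T = T_base + 15.217 = 8.9 + 15.217 = 24.117 ≈ 24.1 °C.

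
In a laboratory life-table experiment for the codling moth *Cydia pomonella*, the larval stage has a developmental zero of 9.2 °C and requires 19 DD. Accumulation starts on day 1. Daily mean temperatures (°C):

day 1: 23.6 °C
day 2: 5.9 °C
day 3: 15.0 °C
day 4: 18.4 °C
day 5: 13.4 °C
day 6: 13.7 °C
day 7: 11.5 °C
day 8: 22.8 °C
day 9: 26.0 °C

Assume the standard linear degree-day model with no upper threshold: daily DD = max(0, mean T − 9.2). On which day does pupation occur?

day 3

Daily DD above 9.2 °C: 14.4, 0.0, 5.8, 9.2, 4.2, 4.5, 2.3, 13.6, 16.8.
Cumulative: 14.4, 14.4, 20.2, 29.4, 33.6, 38.1, 40.4, 54.0, 70.8.
The total first reaches 19 DD on day 3.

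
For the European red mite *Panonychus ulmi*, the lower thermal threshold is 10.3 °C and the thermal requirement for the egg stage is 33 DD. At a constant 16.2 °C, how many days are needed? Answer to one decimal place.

5.6 days

Daily accumulation = 16.2 − 10.3 = 5.9 DD/day.
Duration = 33 / 5.9 = 5.593 ≈ 5.6 days.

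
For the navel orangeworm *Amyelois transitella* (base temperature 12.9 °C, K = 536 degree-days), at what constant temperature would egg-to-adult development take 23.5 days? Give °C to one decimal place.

Required daily accumulation = 536 / 23.5 = 22.809 DD/day.
T = T_base + 22.809 = 12.9 + 22.809 = 35.709 ≈ 35.7 °C.

35.7 °C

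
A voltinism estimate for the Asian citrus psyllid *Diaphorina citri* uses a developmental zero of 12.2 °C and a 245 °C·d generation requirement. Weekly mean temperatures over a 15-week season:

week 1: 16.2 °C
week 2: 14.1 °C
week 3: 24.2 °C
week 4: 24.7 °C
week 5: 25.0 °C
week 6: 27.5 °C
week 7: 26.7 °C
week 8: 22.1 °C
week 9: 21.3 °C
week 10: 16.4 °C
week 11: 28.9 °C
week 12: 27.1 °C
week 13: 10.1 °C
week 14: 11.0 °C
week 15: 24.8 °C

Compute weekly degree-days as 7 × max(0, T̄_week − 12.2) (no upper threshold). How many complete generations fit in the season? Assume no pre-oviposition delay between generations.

4 generations

Weekly DD (7 × max(0, T̄ − 12.2)): 28.0, 13.3, 84.0, 87.5, 89.6, 107.1, 101.5, 69.3, 63.7, 29.4, 116.9, 104.3, 0.0, 0.0, 88.2.
Season total = 982.8 DD.
Complete generations = ⌊982.8 / 245⌋ = 4.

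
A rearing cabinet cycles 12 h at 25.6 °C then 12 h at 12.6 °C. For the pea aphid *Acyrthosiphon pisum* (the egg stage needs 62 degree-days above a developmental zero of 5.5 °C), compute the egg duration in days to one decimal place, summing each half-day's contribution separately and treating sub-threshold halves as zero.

4.6 days

Day half: max(0, 25.6 − 5.5) × 0.5 = 20.1 × 0.5 = 10.05 DD.
Night half: max(0, 12.6 − 5.5) × 0.5 = 7.1 × 0.5 = 3.55 DD.
Per 24 h: 13.60 DD/day.
Duration = 62 / 13.60 = 4.559 ≈ 4.6 days.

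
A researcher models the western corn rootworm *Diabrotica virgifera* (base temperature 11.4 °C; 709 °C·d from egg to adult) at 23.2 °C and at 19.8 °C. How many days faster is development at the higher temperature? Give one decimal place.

24.3 days

At 23.2 °C: 709 / (23.2 − 11.4) = 709 / 11.8 = 60.085 d.
At 19.8 °C: 709 / (19.8 − 11.4) = 709 / 8.4 = 84.405 d.
Difference = |60.085 − 84.405| = 24.320 ≈ 24.3 days.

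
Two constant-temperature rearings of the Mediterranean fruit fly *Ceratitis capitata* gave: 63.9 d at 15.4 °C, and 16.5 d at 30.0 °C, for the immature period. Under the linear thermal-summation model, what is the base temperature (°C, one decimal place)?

Linear rate model ⇒ the product D·(T − T_b) is constant across temperatures.
63.9·(15.4 − T_b) = 16.5·(30.0 − T_b)
T_b = (63.9·15.4 − 16.5·30.0) / (63.9 − 16.5) = 489.06 / 47.4 = 10.318 °C ≈ 10.3 °C.

10.3 °C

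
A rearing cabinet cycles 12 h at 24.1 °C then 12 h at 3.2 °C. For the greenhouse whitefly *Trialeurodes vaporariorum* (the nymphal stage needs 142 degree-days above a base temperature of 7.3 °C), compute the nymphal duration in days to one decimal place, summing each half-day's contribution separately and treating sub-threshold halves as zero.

16.9 days

Day half: max(0, 24.1 − 7.3) × 0.5 = 16.8 × 0.5 = 8.40 DD.
Night half: max(0, 3.2 − 7.3) × 0.5 = 0.0 × 0.5 = 0.00 DD.
Per 24 h: 8.40 DD/day.
Duration = 142 / 8.40 = 16.905 ≈ 16.9 days.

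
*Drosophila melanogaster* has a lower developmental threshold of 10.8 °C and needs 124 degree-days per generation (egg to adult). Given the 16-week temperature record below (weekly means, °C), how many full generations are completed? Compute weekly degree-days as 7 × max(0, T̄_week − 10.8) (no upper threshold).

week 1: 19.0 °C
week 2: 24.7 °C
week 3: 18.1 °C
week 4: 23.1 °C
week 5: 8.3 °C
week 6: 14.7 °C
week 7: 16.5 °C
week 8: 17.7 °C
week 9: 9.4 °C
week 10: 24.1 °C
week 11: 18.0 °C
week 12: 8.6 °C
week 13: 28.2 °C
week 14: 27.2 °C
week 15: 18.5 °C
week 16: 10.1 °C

6 generations

Weekly DD (7 × max(0, T̄ − 10.8)): 57.4, 97.3, 51.1, 86.1, 0.0, 27.3, 39.9, 48.3, 0.0, 93.1, 50.4, 0.0, 121.8, 114.8, 53.9, 0.0.
Season total = 841.4 DD.
Complete generations = ⌊841.4 / 124⌋ = 6.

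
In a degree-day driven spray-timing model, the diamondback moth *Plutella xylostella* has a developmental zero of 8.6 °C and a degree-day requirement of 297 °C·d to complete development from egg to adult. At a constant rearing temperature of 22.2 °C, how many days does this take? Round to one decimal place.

Daily accumulation = 22.2 − 8.6 = 13.6 DD/day.
Duration = 297 / 13.6 = 21.838 ≈ 21.8 days.

21.8 days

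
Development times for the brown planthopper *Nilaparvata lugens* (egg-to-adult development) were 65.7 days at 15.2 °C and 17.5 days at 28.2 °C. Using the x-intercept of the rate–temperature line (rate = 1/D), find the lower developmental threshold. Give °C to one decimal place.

Linear rate model ⇒ the product D·(T − T_b) is constant across temperatures.
65.7·(15.2 − T_b) = 17.5·(28.2 − T_b)
T_b = (65.7·15.2 − 17.5·28.2) / (65.7 − 17.5) = 505.14 / 48.2 = 10.480 °C ≈ 10.5 °C.

10.5 °C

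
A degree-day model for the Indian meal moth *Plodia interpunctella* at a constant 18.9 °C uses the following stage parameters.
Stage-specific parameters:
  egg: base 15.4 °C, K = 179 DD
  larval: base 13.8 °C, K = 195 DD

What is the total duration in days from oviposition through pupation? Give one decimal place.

egg: 179 / (18.9 − 15.4) = 179 / 3.5 = 51.143 d.
larval: 195 / (18.9 − 13.8) = 195 / 5.1 = 38.235 d.
Sum = 89.378 ≈ 89.4 days.

89.4 days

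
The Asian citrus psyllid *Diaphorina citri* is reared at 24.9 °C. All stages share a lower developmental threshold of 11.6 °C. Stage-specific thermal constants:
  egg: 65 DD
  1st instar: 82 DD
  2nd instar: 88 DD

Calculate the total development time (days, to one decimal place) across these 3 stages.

Daily accumulation at 24.9 °C = 24.9 − 11.6 = 13.3 DD/day.
Total K = 65 + 82 + 88 = 235 DD.
Total duration = 235 / 13.3 = 17.669 ≈ 17.7 days.

17.7 days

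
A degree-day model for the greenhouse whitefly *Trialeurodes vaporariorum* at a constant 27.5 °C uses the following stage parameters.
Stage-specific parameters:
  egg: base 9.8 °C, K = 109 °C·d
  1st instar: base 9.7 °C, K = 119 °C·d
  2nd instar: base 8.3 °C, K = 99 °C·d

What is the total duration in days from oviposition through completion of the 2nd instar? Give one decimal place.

18.0 days

egg: 109 / (27.5 − 9.8) = 109 / 17.7 = 6.158 d.
1st instar: 119 / (27.5 − 9.7) = 119 / 17.8 = 6.685 d.
2nd instar: 99 / (27.5 − 8.3) = 99 / 19.2 = 5.156 d.
Sum = 18.000 ≈ 18.0 days.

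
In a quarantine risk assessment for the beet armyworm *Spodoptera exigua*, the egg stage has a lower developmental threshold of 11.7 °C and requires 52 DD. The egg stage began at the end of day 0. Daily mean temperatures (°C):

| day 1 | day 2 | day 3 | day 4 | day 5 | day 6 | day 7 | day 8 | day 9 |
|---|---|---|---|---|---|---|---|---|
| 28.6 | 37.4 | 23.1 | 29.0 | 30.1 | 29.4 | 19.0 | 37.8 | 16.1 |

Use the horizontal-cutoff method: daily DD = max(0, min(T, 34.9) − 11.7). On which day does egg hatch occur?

Daily DD above 11.7 °C (capped at 23.2): 16.9, 23.2, 11.4, 17.3, 18.4, 17.7, 7.3, 23.2, 4.4.
Cumulative: 16.9, 40.1, 51.5, 68.8, 87.2, 104.9, 112.2, 135.4, 139.8.
The total first reaches 52 DD on day 4.

day 4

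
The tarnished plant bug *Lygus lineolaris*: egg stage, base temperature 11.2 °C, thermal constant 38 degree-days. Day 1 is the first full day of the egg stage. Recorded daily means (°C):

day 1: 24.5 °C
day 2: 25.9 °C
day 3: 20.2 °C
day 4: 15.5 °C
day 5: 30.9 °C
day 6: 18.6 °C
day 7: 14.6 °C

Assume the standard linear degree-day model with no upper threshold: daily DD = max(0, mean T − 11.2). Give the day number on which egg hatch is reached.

day 4

Daily DD above 11.2 °C: 13.3, 14.7, 9.0, 4.3, 19.7, 7.4, 3.4.
Cumulative: 13.3, 28.0, 37.0, 41.3, 61.0, 68.4, 71.8.
The total first reaches 38 DD on day 4.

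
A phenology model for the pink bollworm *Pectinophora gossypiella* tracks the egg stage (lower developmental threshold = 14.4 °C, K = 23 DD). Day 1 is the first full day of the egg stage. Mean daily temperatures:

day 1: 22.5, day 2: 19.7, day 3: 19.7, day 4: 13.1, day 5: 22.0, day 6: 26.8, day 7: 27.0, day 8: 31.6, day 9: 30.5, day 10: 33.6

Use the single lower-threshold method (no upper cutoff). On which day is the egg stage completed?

Daily DD above 14.4 °C: 8.1, 5.3, 5.3, 0.0, 7.6, 12.4, 12.6, 17.2, 16.1, 19.2.
Cumulative: 8.1, 13.4, 18.7, 18.7, 26.3, 38.7, 51.3, 68.5, 84.6, 103.8.
The total first reaches 23 DD on day 5.

day 5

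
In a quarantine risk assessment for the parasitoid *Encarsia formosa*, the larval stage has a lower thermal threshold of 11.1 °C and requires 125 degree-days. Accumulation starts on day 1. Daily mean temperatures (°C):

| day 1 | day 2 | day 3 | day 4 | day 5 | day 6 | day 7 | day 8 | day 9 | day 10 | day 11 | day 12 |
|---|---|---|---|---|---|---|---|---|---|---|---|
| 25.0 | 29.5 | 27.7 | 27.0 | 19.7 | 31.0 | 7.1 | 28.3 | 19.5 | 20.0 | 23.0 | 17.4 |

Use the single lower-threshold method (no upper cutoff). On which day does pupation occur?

day 10

Daily DD above 11.1 °C: 13.9, 18.4, 16.6, 15.9, 8.6, 19.9, 0.0, 17.2, 8.4, 8.9, 11.9, 6.3.
Cumulative: 13.9, 32.3, 48.9, 64.8, 73.4, 93.3, 93.3, 110.5, 118.9, 127.8, 139.7, 146.0.
The total first reaches 125 DD on day 10.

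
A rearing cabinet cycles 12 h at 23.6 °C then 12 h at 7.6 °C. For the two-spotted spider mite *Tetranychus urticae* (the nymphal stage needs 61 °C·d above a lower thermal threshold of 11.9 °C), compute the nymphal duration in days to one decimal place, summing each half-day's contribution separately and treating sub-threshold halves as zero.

Day half: max(0, 23.6 − 11.9) × 0.5 = 11.7 × 0.5 = 5.85 DD.
Night half: max(0, 7.6 − 11.9) × 0.5 = 0.0 × 0.5 = 0.00 DD.
Per 24 h: 5.85 DD/day.
Duration = 61 / 5.85 = 10.427 ≈ 10.4 days.

10.4 days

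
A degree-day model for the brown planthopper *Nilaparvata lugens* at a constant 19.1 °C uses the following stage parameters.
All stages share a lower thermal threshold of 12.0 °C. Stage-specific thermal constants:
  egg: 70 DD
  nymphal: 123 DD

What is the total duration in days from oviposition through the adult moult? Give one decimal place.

Daily accumulation at 19.1 °C = 19.1 − 12.0 = 7.1 DD/day.
Total K = 70 + 123 = 193 DD.
Total duration = 193 / 7.1 = 27.183 ≈ 27.2 days.

27.2 days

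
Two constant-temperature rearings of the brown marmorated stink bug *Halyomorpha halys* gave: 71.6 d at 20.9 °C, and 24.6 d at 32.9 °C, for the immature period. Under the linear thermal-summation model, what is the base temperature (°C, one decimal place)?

Linear rate model ⇒ the product D·(T − T_b) is constant across temperatures.
71.6·(20.9 − T_b) = 24.6·(32.9 − T_b)
T_b = (71.6·20.9 − 24.6·32.9) / (71.6 − 24.6) = 687.10 / 47.0 = 14.619 °C ≈ 14.6 °C.

14.6 °C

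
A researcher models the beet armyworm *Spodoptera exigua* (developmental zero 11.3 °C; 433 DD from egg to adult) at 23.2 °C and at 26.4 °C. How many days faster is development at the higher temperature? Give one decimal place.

7.7 days

At 23.2 °C: 433 / (23.2 − 11.3) = 433 / 11.9 = 36.387 d.
At 26.4 °C: 433 / (26.4 − 11.3) = 433 / 15.1 = 28.675 d.
Difference = |36.387 − 28.675| = 7.711 ≈ 7.7 days.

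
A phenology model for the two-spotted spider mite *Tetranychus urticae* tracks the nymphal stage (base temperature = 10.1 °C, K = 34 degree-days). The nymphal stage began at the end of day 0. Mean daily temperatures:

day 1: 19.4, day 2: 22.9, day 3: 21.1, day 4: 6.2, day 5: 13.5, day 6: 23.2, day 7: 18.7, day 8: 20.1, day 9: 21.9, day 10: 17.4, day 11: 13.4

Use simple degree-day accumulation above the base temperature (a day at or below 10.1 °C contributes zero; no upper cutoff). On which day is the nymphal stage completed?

day 5

Daily DD above 10.1 °C: 9.3, 12.8, 11.0, 0.0, 3.4, 13.1, 8.6, 10.0, 11.8, 7.3, 3.3.
Cumulative: 9.3, 22.1, 33.1, 33.1, 36.5, 49.6, 58.2, 68.2, 80.0, 87.3, 90.6.
The total first reaches 34 DD on day 5.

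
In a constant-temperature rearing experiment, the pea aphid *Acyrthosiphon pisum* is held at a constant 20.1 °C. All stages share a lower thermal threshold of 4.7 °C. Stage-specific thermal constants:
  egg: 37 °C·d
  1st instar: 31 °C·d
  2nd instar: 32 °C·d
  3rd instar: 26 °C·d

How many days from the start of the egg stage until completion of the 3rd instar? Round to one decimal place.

8.2 days

Daily accumulation at 20.1 °C = 20.1 − 4.7 = 15.4 DD/day.
Total K = 37 + 31 + 32 + 26 = 126 DD.
Total duration = 126 / 15.4 = 8.182 ≈ 8.2 days.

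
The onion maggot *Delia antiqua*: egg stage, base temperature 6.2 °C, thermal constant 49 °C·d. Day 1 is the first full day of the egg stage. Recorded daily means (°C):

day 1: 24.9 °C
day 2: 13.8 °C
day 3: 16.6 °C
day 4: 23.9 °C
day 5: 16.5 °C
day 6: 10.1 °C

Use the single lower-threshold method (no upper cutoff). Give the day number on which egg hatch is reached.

Daily DD above 6.2 °C: 18.7, 7.6, 10.4, 17.7, 10.3, 3.9.
Cumulative: 18.7, 26.3, 36.7, 54.4, 64.7, 68.6.
The total first reaches 49 DD on day 4.

day 4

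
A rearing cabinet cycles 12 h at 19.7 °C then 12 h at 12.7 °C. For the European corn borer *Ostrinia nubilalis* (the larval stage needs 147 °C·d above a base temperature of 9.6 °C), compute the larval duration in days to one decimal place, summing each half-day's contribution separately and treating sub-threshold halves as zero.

Day half: max(0, 19.7 − 9.6) × 0.5 = 10.1 × 0.5 = 5.05 DD.
Night half: max(0, 12.7 − 9.6) × 0.5 = 3.1 × 0.5 = 1.55 DD.
Per 24 h: 6.60 DD/day.
Duration = 147 / 6.60 = 22.273 ≈ 22.3 days.

22.3 days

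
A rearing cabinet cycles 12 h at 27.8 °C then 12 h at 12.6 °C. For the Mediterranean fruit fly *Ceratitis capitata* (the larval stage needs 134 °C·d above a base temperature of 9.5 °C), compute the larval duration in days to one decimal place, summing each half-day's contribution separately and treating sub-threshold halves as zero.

Day half: max(0, 27.8 − 9.5) × 0.5 = 18.3 × 0.5 = 9.15 DD.
Night half: max(0, 12.6 − 9.5) × 0.5 = 3.1 × 0.5 = 1.55 DD.
Per 24 h: 10.70 DD/day.
Duration = 134 / 10.70 = 12.523 ≈ 12.5 days.

12.5 days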